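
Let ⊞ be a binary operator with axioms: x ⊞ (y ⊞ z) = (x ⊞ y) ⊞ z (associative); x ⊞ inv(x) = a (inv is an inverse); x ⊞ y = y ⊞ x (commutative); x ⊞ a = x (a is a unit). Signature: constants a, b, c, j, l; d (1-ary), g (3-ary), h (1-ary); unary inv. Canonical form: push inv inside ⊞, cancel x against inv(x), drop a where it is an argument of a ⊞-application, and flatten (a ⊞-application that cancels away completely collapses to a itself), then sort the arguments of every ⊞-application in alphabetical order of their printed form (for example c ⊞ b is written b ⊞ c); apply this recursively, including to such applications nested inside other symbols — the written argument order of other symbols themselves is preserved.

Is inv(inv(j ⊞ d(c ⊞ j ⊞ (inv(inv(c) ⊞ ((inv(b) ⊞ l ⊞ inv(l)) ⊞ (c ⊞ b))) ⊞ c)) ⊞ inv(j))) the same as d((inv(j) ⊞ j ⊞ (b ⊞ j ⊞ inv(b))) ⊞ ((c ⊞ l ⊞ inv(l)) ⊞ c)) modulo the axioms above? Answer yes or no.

Answer: yes — both canonical forms are d(c ⊞ c ⊞ j)

Derivation:
Left:  inv(inv(j ⊞ d(c ⊞ j ⊞ (inv(inv(c) ⊞ ((inv(b) ⊞ l ⊞ inv(l)) ⊞ (c ⊞ b))) ⊞ c)) ⊞ inv(j)))
  Push inv inside:  distribute inv over ⊞ and collapse double inv
  Cancel inverse pairs:  j cancels
  Collect:  d(c ⊞ c ⊞ j)
Right:  d((inv(j) ⊞ j ⊞ (b ⊞ j ⊞ inv(b))) ⊞ ((c ⊞ l ⊞ inv(l)) ⊞ c))
  Focus inside:  (inv(j) ⊞ j ⊞ (b ⊞ j ⊞ inv(b))) ⊞ ((c ⊞ l ⊞ inv(l)) ⊞ c)
  Inverses cancel:  b cancels; l cancels
  Collect:  j ⊞ c ⊞ c
  Order the arguments:  c ⊞ c ⊞ j
  Rebuild:  d(c ⊞ c ⊞ j)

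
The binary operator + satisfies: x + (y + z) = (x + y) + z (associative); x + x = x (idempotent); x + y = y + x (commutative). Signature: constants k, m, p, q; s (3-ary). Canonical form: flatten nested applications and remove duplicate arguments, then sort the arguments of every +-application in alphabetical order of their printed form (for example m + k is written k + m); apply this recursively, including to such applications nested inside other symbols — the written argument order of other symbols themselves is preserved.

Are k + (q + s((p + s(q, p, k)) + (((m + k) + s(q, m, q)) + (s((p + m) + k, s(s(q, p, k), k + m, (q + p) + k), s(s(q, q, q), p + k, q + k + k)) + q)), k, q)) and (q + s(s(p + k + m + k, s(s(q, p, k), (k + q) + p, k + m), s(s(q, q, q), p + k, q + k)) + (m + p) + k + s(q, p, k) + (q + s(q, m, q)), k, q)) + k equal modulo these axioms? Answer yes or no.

Answer: no — k + q + s(k + m + p + q + s(k + m + p, s(s(q, p, k), k + m, k + p + q), s(s(q, q, q), k + p, k + q)) + s(q, m, q) + s(q, p, k), k, q) vs k + q + s(k + m + p + q + s(k + m + p, s(s(q, p, k), k + p + q, k + m), s(s(q, q, q), k + p, k + q)) + s(q, m, q) + s(q, p, k), k, q)

Derivation:
Left:  k + (q + s((p + s(q, p, k)) + (((m + k) + s(q, m, q)) + (s((p + m) + k, s(s(q, p, k), k + m, (q + p) + k), s(s(q, q, q), p + k, q + k + k)) + q)), k, q))
  Flatten:  k + q + s((p + s(q, p, k)) + (((m + k) + s(q, m, q)) + (s((p + m) + k, s(s(q, p, k), k + m, (q + p) + k), s(s(q, q, q), p + k, q + k + k)) + q)), k, q)
  Canonicalize subterm:  s((p + s(q, p, k)) + (((m + k) + s(q, m, q)) + (s((p + m) + k, s(s(q, p, k), k + m, (q + p) + k), s(s(q, q, q), p + k, q + k + k)) + q)), k, q)  →  s(k + m + p + q + s(k + m + p, s(s(q, p, k), k + m, k + p + q), s(s(q, q, q), k + p, k + q)) + s(q, m, q) + s(q, p, k), k, q)
  Sort arguments:  k + q + s(k + m + p + q + s(k + m + p, s(s(q, p, k), k + m, k + p + q), s(s(q, q, q), k + p, k + q)) + s(q, m, q) + s(q, p, k), k, q)
Right:  (q + s(s(p + k + m + k, s(s(q, p, k), (k + q) + p, k + m), s(s(q, q, q), p + k, q + k)) + (m + p) + k + s(q, p, k) + (q + s(q, m, q)), k, q)) + k
  Un-nest:  q + s(s(p + k + m + k, s(s(q, p, k), (k + q) + p, k + m), s(s(q, q, q), p + k, q + k)) + (m + p) + k + s(q, p, k) + (q + s(q, m, q)), k, q) + k
  Simplify inside:  s(s(p + k + m + k, s(s(q, p, k), (k + q) + p, k + m), s(s(q, q, q), p + k, q + k)) + (m + p) + k + s(q, p, k) + (q + s(q, m, q)), k, q)  →  s(k + m + p + q + s(k + m + p, s(s(q, p, k), k + p + q, k + m), s(s(q, q, q), k + p, k + q)) + s(q, m, q) + s(q, p, k), k, q)
  Sort:  k + q + s(k + m + p + q + s(k + m + p, s(s(q, p, k), k + p + q, k + m), s(s(q, q, q), k + p, k + q)) + s(q, m, q) + s(q, p, k), k, q)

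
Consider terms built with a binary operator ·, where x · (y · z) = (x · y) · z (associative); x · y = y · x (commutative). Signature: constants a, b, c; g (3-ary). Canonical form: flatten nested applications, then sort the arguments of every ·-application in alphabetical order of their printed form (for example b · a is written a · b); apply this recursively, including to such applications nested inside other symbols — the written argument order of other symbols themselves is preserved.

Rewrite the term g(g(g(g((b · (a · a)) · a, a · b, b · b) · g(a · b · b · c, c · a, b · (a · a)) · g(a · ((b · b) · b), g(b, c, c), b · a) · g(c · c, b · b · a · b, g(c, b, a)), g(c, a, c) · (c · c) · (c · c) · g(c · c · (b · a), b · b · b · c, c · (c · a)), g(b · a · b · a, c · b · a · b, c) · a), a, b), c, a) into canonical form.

Descend into:  g((b · (a · a)) · a, a · b, b · b) · g(a · b · b · c, c · a, b · (a · a)) · g(a · ((b · b) · b), g(b, c, c), b · a) · g(c · c, b · b · a · b, g(c, b, a))
Canonicalize subterm:  g((b · (a · a)) · a, a · b, b · b)  →  g(a · a · a · b, a · b, b · b)
Simplify inside:  g(a · b · b · c, c · a, b · (a · a))  →  g(a · b · b · c, a · c, a · a · b)
Inside:  g(a · ((b · b) · b), g(b, c, c), b · a)  →  g(a · b · b · b, g(b, c, c), a · b)
Sort arguments:  g(a · a · a · b, a · b, b · b) · g(a · b · b · b, g(b, c, c), a · b) · g(a · b · b · c, a · c, a · a · b) · g(c · c, a · b · b · b, g(c, b, a))
Rebuild:  g(g(g(g(a · a · a · b, a · b, b · b) · g(a · b · b · b, g(b, c, c), a · b) · g(a · b · b · c, a · c, a · a · b) · g(c · c, a · b · b · b, g(c, b, a)), c · c · c · c · g(a · b · c · c, b · b · b · c, a · c · c) · g(c, a, c), a · g(a · a · b · b, a · b · b · c, c)), a, b), c, a)

Answer: g(g(g(g(a · a · a · b, a · b, b · b) · g(a · b · b · b, g(b, c, c), a · b) · g(a · b · b · c, a · c, a · a · b) · g(c · c, a · b · b · b, g(c, b, a)), c · c · c · c · g(a · b · c · c, b · b · b · c, a · c · c) · g(c, a, c), a · g(a · a · b · b, a · b · b · c, c)), a, b), c, a)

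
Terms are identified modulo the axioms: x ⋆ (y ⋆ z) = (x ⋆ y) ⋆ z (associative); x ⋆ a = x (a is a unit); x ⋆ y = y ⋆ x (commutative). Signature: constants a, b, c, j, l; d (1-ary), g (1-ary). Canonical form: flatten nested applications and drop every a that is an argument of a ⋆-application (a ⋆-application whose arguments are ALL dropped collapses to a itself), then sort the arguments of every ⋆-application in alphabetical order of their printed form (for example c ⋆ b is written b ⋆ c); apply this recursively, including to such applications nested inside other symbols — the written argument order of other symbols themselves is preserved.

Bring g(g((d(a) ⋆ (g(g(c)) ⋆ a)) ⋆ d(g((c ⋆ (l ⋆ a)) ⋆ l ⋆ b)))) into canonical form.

Work inside:  (d(a) ⋆ (g(g(c)) ⋆ a)) ⋆ d(g((c ⋆ (l ⋆ a)) ⋆ l ⋆ b))
Un-nest:  d(a) ⋆ g(g(c)) ⋆ a ⋆ d(g((c ⋆ (l ⋆ a)) ⋆ l ⋆ b))
Simplify inside:  d(g((c ⋆ (l ⋆ a)) ⋆ l ⋆ b))  →  d(g(b ⋆ c ⋆ l ⋆ l))
Unit:  drop a
Order the arguments:  d(a) ⋆ d(g(b ⋆ c ⋆ l ⋆ l)) ⋆ g(g(c))
Reassemble:  g(g(d(a) ⋆ d(g(b ⋆ c ⋆ l ⋆ l)) ⋆ g(g(c))))

Answer: g(g(d(a) ⋆ d(g(b ⋆ c ⋆ l ⋆ l)) ⋆ g(g(c))))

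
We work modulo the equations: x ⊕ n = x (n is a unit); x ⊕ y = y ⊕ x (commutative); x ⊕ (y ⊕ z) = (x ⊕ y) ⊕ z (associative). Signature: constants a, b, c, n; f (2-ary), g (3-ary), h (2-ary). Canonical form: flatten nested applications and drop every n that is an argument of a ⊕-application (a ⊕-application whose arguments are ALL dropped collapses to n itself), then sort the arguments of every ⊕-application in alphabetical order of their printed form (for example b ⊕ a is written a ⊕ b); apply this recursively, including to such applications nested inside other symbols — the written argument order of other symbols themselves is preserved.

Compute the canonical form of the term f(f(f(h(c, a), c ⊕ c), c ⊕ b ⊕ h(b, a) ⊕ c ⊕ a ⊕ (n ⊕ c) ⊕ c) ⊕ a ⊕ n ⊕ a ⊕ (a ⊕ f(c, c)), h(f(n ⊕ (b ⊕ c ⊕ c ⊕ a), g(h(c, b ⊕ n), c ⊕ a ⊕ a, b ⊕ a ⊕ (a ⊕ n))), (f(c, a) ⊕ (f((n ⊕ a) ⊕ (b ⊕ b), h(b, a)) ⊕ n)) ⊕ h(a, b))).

Answer: f(a ⊕ a ⊕ a ⊕ f(c, c) ⊕ f(f(h(c, a), c ⊕ c), a ⊕ b ⊕ c ⊕ c ⊕ c ⊕ c ⊕ h(b, a)), h(f(a ⊕ b ⊕ c ⊕ c, g(h(c, b), a ⊕ a ⊕ c, a ⊕ a ⊕ b)), f(a ⊕ b ⊕ b, h(b, a)) ⊕ f(c, a) ⊕ h(a, b)))

Derivation:
Descend into:  f(f(h(c, a), c ⊕ c), c ⊕ b ⊕ h(b, a) ⊕ c ⊕ a ⊕ (n ⊕ c) ⊕ c) ⊕ a ⊕ n ⊕ a ⊕ (a ⊕ f(c, c))
Merge nested applications:  f(f(h(c, a), c ⊕ c), c ⊕ b ⊕ h(b, a) ⊕ c ⊕ a ⊕ (n ⊕ c) ⊕ c) ⊕ a ⊕ n ⊕ a ⊕ a ⊕ f(c, c)
Simplify inside:  f(f(h(c, a), c ⊕ c), c ⊕ b ⊕ h(b, a) ⊕ c ⊕ a ⊕ (n ⊕ c) ⊕ c)  →  f(f(h(c, a), c ⊕ c), a ⊕ b ⊕ c ⊕ c ⊕ c ⊕ c ⊕ h(b, a))
Drop the unit:  drop n
Sort arguments:  a ⊕ a ⊕ a ⊕ f(c, c) ⊕ f(f(h(c, a), c ⊕ c), a ⊕ b ⊕ c ⊕ c ⊕ c ⊕ c ⊕ h(b, a))
Put back:  f(a ⊕ a ⊕ a ⊕ f(c, c) ⊕ f(f(h(c, a), c ⊕ c), a ⊕ b ⊕ c ⊕ c ⊕ c ⊕ c ⊕ h(b, a)), h(f(a ⊕ b ⊕ c ⊕ c, g(h(c, b), a ⊕ a ⊕ c, a ⊕ a ⊕ b)), f(a ⊕ b ⊕ b, h(b, a)) ⊕ f(c, a) ⊕ h(a, b)))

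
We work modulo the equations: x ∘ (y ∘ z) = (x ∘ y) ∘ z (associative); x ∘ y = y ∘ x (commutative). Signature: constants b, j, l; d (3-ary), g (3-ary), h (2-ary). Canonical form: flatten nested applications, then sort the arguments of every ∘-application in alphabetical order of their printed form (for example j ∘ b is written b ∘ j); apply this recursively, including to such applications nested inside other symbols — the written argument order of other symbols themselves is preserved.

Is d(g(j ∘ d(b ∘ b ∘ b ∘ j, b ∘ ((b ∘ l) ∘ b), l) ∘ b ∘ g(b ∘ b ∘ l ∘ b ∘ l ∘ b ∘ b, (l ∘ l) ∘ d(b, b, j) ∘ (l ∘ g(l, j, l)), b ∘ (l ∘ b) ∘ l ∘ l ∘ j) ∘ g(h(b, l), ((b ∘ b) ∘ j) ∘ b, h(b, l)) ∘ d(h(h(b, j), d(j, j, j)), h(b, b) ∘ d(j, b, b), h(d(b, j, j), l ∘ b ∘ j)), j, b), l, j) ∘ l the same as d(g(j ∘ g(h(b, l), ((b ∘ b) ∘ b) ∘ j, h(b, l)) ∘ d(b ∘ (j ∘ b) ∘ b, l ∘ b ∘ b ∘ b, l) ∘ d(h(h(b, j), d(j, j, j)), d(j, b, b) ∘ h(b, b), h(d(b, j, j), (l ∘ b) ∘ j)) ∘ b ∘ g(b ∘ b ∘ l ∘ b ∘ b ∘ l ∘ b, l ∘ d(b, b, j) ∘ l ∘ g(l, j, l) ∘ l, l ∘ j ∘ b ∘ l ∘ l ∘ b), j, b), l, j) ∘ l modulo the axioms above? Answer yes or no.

Answer: yes — both canonical forms are d(g(b ∘ d(b ∘ b ∘ b ∘ j, b ∘ b ∘ b ∘ l, l) ∘ d(h(h(b, j), d(j, j, j)), d(j, b, b) ∘ h(b, b), h(d(b, j, j), b ∘ j ∘ l)) ∘ g(b ∘ b ∘ b ∘ b ∘ b ∘ l ∘ l, d(b, b, j) ∘ g(l, j, l) ∘ l ∘ l ∘ l, b ∘ b ∘ j ∘ l ∘ l ∘ l) ∘ g(h(b, l), b ∘ b ∘ b ∘ j, h(b, l)) ∘ j, j, b), l, j) ∘ l

Derivation:
Left:  d(g(j ∘ d(b ∘ b ∘ b ∘ j, b ∘ ((b ∘ l) ∘ b), l) ∘ b ∘ g(b ∘ b ∘ l ∘ b ∘ l ∘ b ∘ b, (l ∘ l) ∘ d(b, b, j) ∘ (l ∘ g(l, j, l)), b ∘ (l ∘ b) ∘ l ∘ l ∘ j) ∘ g(h(b, l), ((b ∘ b) ∘ j) ∘ b, h(b, l)) ∘ d(h(h(b, j), d(j, j, j)), h(b, b) ∘ d(j, b, b), h(d(b, j, j), l ∘ b ∘ j)), j, b), l, j) ∘ l
  Inside:  d(g(j ∘ d(b ∘ b ∘ b ∘ j, b ∘ ((b ∘ l) ∘ b), l) ∘ b ∘ g(b ∘ b ∘ l ∘ b ∘ l ∘ b ∘ b, (l ∘ l) ∘ d(b, b, j) ∘ (l ∘ g(l, j, l)), b ∘ (l ∘ b) ∘ l ∘ l ∘ j) ∘ g(h(b, l), ((b ∘ b) ∘ j) ∘ b, h(b, l)) ∘ d(h(h(b, j), d(j, j, j)), h(b, b) ∘ d(j, b, b), h(d(b, j, j), l ∘ b ∘ j)), j, b), l, j)  →  d(g(b ∘ d(b ∘ b ∘ b ∘ j, b ∘ b ∘ b ∘ l, l) ∘ d(h(h(b, j), d(j, j, j)), d(j, b, b) ∘ h(b, b), h(d(b, j, j), b ∘ j ∘ l)) ∘ g(b ∘ b ∘ b ∘ b ∘ b ∘ l ∘ l, d(b, b, j) ∘ g(l, j, l) ∘ l ∘ l ∘ l, b ∘ b ∘ j ∘ l ∘ l ∘ l) ∘ g(h(b, l), b ∘ b ∘ b ∘ j, h(b, l)) ∘ j, j, b), l, j)
  Order the arguments:  d(g(b ∘ d(b ∘ b ∘ b ∘ j, b ∘ b ∘ b ∘ l, l) ∘ d(h(h(b, j), d(j, j, j)), d(j, b, b) ∘ h(b, b), h(d(b, j, j), b ∘ j ∘ l)) ∘ g(b ∘ b ∘ b ∘ b ∘ b ∘ l ∘ l, d(b, b, j) ∘ g(l, j, l) ∘ l ∘ l ∘ l, b ∘ b ∘ j ∘ l ∘ l ∘ l) ∘ g(h(b, l), b ∘ b ∘ b ∘ j, h(b, l)) ∘ j, j, b), l, j) ∘ l
Right:  d(g(j ∘ g(h(b, l), ((b ∘ b) ∘ b) ∘ j, h(b, l)) ∘ d(b ∘ (j ∘ b) ∘ b, l ∘ b ∘ b ∘ b, l) ∘ d(h(h(b, j), d(j, j, j)), d(j, b, b) ∘ h(b, b), h(d(b, j, j), (l ∘ b) ∘ j)) ∘ b ∘ g(b ∘ b ∘ l ∘ b ∘ b ∘ l ∘ b, l ∘ d(b, b, j) ∘ l ∘ g(l, j, l) ∘ l, l ∘ j ∘ b ∘ l ∘ l ∘ b), j, b), l, j) ∘ l
  Canonicalize subterm:  d(g(j ∘ g(h(b, l), ((b ∘ b) ∘ b) ∘ j, h(b, l)) ∘ d(b ∘ (j ∘ b) ∘ b, l ∘ b ∘ b ∘ b, l) ∘ d(h(h(b, j), d(j, j, j)), d(j, b, b) ∘ h(b, b), h(d(b, j, j), (l ∘ b) ∘ j)) ∘ b ∘ g(b ∘ b ∘ l ∘ b ∘ b ∘ l ∘ b, l ∘ d(b, b, j) ∘ l ∘ g(l, j, l) ∘ l, l ∘ j ∘ b ∘ l ∘ l ∘ b), j, b), l, j)  →  d(g(b ∘ d(b ∘ b ∘ b ∘ j, b ∘ b ∘ b ∘ l, l) ∘ d(h(h(b, j), d(j, j, j)), d(j, b, b) ∘ h(b, b), h(d(b, j, j), b ∘ j ∘ l)) ∘ g(b ∘ b ∘ b ∘ b ∘ b ∘ l ∘ l, d(b, b, j) ∘ g(l, j, l) ∘ l ∘ l ∘ l, b ∘ b ∘ j ∘ l ∘ l ∘ l) ∘ g(h(b, l), b ∘ b ∘ b ∘ j, h(b, l)) ∘ j, j, b), l, j)
  Sort:  d(g(b ∘ d(b ∘ b ∘ b ∘ j, b ∘ b ∘ b ∘ l, l) ∘ d(h(h(b, j), d(j, j, j)), d(j, b, b) ∘ h(b, b), h(d(b, j, j), b ∘ j ∘ l)) ∘ g(b ∘ b ∘ b ∘ b ∘ b ∘ l ∘ l, d(b, b, j) ∘ g(l, j, l) ∘ l ∘ l ∘ l, b ∘ b ∘ j ∘ l ∘ l ∘ l) ∘ g(h(b, l), b ∘ b ∘ b ∘ j, h(b, l)) ∘ j, j, b), l, j) ∘ l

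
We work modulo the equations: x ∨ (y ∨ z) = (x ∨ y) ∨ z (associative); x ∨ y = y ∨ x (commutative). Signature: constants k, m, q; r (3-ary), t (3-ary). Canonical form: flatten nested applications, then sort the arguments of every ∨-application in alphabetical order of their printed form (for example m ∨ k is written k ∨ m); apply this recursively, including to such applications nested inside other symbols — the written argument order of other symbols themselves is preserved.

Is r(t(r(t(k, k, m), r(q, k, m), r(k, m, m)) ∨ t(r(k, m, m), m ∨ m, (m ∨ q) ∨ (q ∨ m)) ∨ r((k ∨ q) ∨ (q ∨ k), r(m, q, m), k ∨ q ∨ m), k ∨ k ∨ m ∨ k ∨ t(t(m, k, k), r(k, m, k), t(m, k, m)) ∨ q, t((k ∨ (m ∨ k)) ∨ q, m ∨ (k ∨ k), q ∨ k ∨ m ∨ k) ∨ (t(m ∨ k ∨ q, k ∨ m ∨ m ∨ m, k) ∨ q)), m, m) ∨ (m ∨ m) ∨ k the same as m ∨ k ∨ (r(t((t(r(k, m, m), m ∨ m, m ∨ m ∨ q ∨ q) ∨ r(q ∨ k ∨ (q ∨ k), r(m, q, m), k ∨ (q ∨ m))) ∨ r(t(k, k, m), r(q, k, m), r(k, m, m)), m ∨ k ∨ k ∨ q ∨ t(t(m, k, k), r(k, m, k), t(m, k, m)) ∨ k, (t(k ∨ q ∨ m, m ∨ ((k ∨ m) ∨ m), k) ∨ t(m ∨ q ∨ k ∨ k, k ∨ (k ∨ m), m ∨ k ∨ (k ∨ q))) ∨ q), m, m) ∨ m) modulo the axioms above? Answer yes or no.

Answer: yes — both canonical forms are k ∨ m ∨ m ∨ r(t(r(k ∨ k ∨ q ∨ q, r(m, q, m), k ∨ m ∨ q) ∨ r(t(k, k, m), r(q, k, m), r(k, m, m)) ∨ t(r(k, m, m), m ∨ m, m ∨ m ∨ q ∨ q), k ∨ k ∨ k ∨ m ∨ q ∨ t(t(m, k, k), r(k, m, k), t(m, k, m)), q ∨ t(k ∨ k ∨ m ∨ q, k ∨ k ∨ m, k ∨ k ∨ m ∨ q) ∨ t(k ∨ m ∨ q, k ∨ m ∨ m ∨ m, k)), m, m)

Derivation:
Left:  r(t(r(t(k, k, m), r(q, k, m), r(k, m, m)) ∨ t(r(k, m, m), m ∨ m, (m ∨ q) ∨ (q ∨ m)) ∨ r((k ∨ q) ∨ (q ∨ k), r(m, q, m), k ∨ q ∨ m), k ∨ k ∨ m ∨ k ∨ t(t(m, k, k), r(k, m, k), t(m, k, m)) ∨ q, t((k ∨ (m ∨ k)) ∨ q, m ∨ (k ∨ k), q ∨ k ∨ m ∨ k) ∨ (t(m ∨ k ∨ q, k ∨ m ∨ m ∨ m, k) ∨ q)), m, m) ∨ (m ∨ m) ∨ k
  Un-nest:  r(t(r(t(k, k, m), r(q, k, m), r(k, m, m)) ∨ t(r(k, m, m), m ∨ m, (m ∨ q) ∨ (q ∨ m)) ∨ r((k ∨ q) ∨ (q ∨ k), r(m, q, m), k ∨ q ∨ m), k ∨ k ∨ m ∨ k ∨ t(t(m, k, k), r(k, m, k), t(m, k, m)) ∨ q, t((k ∨ (m ∨ k)) ∨ q, m ∨ (k ∨ k), q ∨ k ∨ m ∨ k) ∨ (t(m ∨ k ∨ q, k ∨ m ∨ m ∨ m, k) ∨ q)), m, m) ∨ m ∨ m ∨ k
  Canonicalize subterm:  r(t(r(t(k, k, m), r(q, k, m), r(k, m, m)) ∨ t(r(k, m, m), m ∨ m, (m ∨ q) ∨ (q ∨ m)) ∨ r((k ∨ q) ∨ (q ∨ k), r(m, q, m), k ∨ q ∨ m), k ∨ k ∨ m ∨ k ∨ t(t(m, k, k), r(k, m, k), t(m, k, m)) ∨ q, t((k ∨ (m ∨ k)) ∨ q, m ∨ (k ∨ k), q ∨ k ∨ m ∨ k) ∨ (t(m ∨ k ∨ q, k ∨ m ∨ m ∨ m, k) ∨ q)), m, m)  →  r(t(r(k ∨ k ∨ q ∨ q, r(m, q, m), k ∨ m ∨ q) ∨ r(t(k, k, m), r(q, k, m), r(k, m, m)) ∨ t(r(k, m, m), m ∨ m, m ∨ m ∨ q ∨ q), k ∨ k ∨ k ∨ m ∨ q ∨ t(t(m, k, k), r(k, m, k), t(m, k, m)), q ∨ t(k ∨ k ∨ m ∨ q, k ∨ k ∨ m, k ∨ k ∨ m ∨ q) ∨ t(k ∨ m ∨ q, k ∨ m ∨ m ∨ m, k)), m, m)
  Sort:  k ∨ m ∨ m ∨ r(t(r(k ∨ k ∨ q ∨ q, r(m, q, m), k ∨ m ∨ q) ∨ r(t(k, k, m), r(q, k, m), r(k, m, m)) ∨ t(r(k, m, m), m ∨ m, m ∨ m ∨ q ∨ q), k ∨ k ∨ k ∨ m ∨ q ∨ t(t(m, k, k), r(k, m, k), t(m, k, m)), q ∨ t(k ∨ k ∨ m ∨ q, k ∨ k ∨ m, k ∨ k ∨ m ∨ q) ∨ t(k ∨ m ∨ q, k ∨ m ∨ m ∨ m, k)), m, m)
Right:  m ∨ k ∨ (r(t((t(r(k, m, m), m ∨ m, m ∨ m ∨ q ∨ q) ∨ r(q ∨ k ∨ (q ∨ k), r(m, q, m), k ∨ (q ∨ m))) ∨ r(t(k, k, m), r(q, k, m), r(k, m, m)), m ∨ k ∨ k ∨ q ∨ t(t(m, k, k), r(k, m, k), t(m, k, m)) ∨ k, (t(k ∨ q ∨ m, m ∨ ((k ∨ m) ∨ m), k) ∨ t(m ∨ q ∨ k ∨ k, k ∨ (k ∨ m), m ∨ k ∨ (k ∨ q))) ∨ q), m, m) ∨ m)
  Un-nest:  m ∨ k ∨ r(t((t(r(k, m, m), m ∨ m, m ∨ m ∨ q ∨ q) ∨ r(q ∨ k ∨ (q ∨ k), r(m, q, m), k ∨ (q ∨ m))) ∨ r(t(k, k, m), r(q, k, m), r(k, m, m)), m ∨ k ∨ k ∨ q ∨ t(t(m, k, k), r(k, m, k), t(m, k, m)) ∨ k, (t(k ∨ q ∨ m, m ∨ ((k ∨ m) ∨ m), k) ∨ t(m ∨ q ∨ k ∨ k, k ∨ (k ∨ m), m ∨ k ∨ (k ∨ q))) ∨ q), m, m) ∨ m
  Inside:  r(t((t(r(k, m, m), m ∨ m, m ∨ m ∨ q ∨ q) ∨ r(q ∨ k ∨ (q ∨ k), r(m, q, m), k ∨ (q ∨ m))) ∨ r(t(k, k, m), r(q, k, m), r(k, m, m)), m ∨ k ∨ k ∨ q ∨ t(t(m, k, k), r(k, m, k), t(m, k, m)) ∨ k, (t(k ∨ q ∨ m, m ∨ ((k ∨ m) ∨ m), k) ∨ t(m ∨ q ∨ k ∨ k, k ∨ (k ∨ m), m ∨ k ∨ (k ∨ q))) ∨ q), m, m)  →  r(t(r(k ∨ k ∨ q ∨ q, r(m, q, m), k ∨ m ∨ q) ∨ r(t(k, k, m), r(q, k, m), r(k, m, m)) ∨ t(r(k, m, m), m ∨ m, m ∨ m ∨ q ∨ q), k ∨ k ∨ k ∨ m ∨ q ∨ t(t(m, k, k), r(k, m, k), t(m, k, m)), q ∨ t(k ∨ k ∨ m ∨ q, k ∨ k ∨ m, k ∨ k ∨ m ∨ q) ∨ t(k ∨ m ∨ q, k ∨ m ∨ m ∨ m, k)), m, m)
  Sort arguments:  k ∨ m ∨ m ∨ r(t(r(k ∨ k ∨ q ∨ q, r(m, q, m), k ∨ m ∨ q) ∨ r(t(k, k, m), r(q, k, m), r(k, m, m)) ∨ t(r(k, m, m), m ∨ m, m ∨ m ∨ q ∨ q), k ∨ k ∨ k ∨ m ∨ q ∨ t(t(m, k, k), r(k, m, k), t(m, k, m)), q ∨ t(k ∨ k ∨ m ∨ q, k ∨ k ∨ m, k ∨ k ∨ m ∨ q) ∨ t(k ∨ m ∨ q, k ∨ m ∨ m ∨ m, k)), m, m)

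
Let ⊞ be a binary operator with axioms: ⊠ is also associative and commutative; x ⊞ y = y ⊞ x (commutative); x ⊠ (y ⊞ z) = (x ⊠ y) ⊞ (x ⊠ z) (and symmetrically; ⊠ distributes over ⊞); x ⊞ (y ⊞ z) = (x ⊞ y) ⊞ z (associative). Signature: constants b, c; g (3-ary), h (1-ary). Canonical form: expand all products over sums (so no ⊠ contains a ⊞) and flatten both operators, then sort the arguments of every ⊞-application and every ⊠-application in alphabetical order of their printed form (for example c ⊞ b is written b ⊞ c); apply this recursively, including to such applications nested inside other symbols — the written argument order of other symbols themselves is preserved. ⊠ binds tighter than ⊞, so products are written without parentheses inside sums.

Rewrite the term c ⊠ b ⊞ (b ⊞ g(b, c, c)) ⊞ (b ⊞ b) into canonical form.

Un-nest:  b ⊠ c ⊞ b ⊞ g(b, c, c) ⊞ b ⊞ b
Order the arguments:  b ⊞ b ⊞ b ⊞ b ⊠ c ⊞ g(b, c, c)

Answer: b ⊞ b ⊞ b ⊞ b ⊠ c ⊞ g(b, c, c)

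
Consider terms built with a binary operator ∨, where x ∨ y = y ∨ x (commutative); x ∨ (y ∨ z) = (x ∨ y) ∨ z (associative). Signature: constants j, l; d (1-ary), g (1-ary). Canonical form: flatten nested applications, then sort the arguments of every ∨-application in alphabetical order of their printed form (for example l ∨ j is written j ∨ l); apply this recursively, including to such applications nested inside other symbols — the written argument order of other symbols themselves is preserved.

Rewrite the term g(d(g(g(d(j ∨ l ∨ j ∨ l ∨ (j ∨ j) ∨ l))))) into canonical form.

Answer: g(d(g(g(d(j ∨ j ∨ j ∨ j ∨ l ∨ l ∨ l)))))

Derivation:
Descend into:  j ∨ l ∨ j ∨ l ∨ (j ∨ j) ∨ l
Un-nest:  j ∨ l ∨ j ∨ l ∨ j ∨ j ∨ l
Sort:  j ∨ j ∨ j ∨ j ∨ l ∨ l ∨ l
Reassemble:  g(d(g(g(d(j ∨ j ∨ j ∨ j ∨ l ∨ l ∨ l)))))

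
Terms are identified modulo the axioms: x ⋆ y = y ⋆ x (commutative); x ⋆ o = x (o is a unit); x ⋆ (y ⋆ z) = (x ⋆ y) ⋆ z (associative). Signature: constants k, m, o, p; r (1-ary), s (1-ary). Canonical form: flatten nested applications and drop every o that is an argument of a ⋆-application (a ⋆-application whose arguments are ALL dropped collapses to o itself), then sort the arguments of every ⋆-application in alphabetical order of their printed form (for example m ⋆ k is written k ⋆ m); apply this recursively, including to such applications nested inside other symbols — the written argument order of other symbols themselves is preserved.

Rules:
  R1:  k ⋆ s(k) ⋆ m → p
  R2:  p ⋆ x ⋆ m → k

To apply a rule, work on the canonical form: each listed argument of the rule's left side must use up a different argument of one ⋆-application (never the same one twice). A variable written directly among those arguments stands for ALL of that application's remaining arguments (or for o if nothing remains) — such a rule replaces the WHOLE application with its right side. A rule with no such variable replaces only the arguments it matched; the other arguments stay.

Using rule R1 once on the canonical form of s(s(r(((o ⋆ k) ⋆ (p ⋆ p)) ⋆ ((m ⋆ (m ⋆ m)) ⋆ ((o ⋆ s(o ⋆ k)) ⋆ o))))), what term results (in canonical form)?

Answer: s(s(r(m ⋆ m ⋆ p ⋆ p ⋆ p)))

Derivation:
Canonical form:  s(s(r(k ⋆ m ⋆ m ⋆ m ⋆ p ⋆ p ⋆ s(k))))
R1 matches:  uses k, m, s(k)
Result:  s(s(r(m ⋆ m ⋆ p ⋆ p ⋆ p)))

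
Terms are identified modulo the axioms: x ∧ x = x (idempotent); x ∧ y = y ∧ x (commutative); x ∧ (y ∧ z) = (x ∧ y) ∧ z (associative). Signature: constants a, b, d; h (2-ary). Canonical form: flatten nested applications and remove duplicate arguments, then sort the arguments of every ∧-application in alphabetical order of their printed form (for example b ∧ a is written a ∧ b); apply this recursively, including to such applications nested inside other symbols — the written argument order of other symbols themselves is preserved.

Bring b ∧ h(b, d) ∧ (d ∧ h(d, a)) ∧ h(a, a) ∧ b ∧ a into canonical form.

Flatten:  b ∧ h(b, d) ∧ d ∧ h(d, a) ∧ h(a, a) ∧ b ∧ a
Deduplicate:  drop duplicate b
Sort:  a ∧ b ∧ d ∧ h(a, a) ∧ h(b, d) ∧ h(d, a)

Answer: a ∧ b ∧ d ∧ h(a, a) ∧ h(b, d) ∧ h(d, a)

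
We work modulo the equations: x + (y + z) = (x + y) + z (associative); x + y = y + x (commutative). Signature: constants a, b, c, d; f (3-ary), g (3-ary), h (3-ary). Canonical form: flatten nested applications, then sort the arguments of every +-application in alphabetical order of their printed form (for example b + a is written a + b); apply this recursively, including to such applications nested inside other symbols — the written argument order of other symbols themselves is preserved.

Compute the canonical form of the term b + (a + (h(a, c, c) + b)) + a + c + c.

Answer: a + a + b + b + c + c + h(a, c, c)

Derivation:
Flatten:  b + a + h(a, c, c) + b + a + c + c
Order the arguments:  a + a + b + b + c + c + h(a, c, c)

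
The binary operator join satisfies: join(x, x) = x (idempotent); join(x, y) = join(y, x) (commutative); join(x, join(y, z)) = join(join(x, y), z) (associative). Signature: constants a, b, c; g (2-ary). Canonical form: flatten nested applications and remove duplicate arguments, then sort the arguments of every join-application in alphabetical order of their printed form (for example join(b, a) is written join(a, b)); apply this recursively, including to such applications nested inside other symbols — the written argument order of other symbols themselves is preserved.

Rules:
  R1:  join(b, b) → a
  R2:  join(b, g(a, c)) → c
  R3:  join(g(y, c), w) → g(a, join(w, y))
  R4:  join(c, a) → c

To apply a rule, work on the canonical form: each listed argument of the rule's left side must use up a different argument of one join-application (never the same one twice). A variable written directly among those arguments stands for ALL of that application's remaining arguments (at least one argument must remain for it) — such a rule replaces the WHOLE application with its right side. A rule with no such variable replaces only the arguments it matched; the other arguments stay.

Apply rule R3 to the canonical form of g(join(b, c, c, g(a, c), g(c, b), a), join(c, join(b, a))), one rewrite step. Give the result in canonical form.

Answer: g(g(a, join(a, b, c, g(c, b))), join(a, b, c))

Derivation:
Canonical form:  g(join(a, b, c, g(a, c), g(c, b)), join(a, b, c))
R3 matches:  uses g(a, c);  w := join(a, b, c, g(c, b)), y := a
The extension variable absorbs all remaining arguments, so the whole application is rewritten.
Result:  g(g(a, join(a, b, c, g(c, b))), join(a, b, c))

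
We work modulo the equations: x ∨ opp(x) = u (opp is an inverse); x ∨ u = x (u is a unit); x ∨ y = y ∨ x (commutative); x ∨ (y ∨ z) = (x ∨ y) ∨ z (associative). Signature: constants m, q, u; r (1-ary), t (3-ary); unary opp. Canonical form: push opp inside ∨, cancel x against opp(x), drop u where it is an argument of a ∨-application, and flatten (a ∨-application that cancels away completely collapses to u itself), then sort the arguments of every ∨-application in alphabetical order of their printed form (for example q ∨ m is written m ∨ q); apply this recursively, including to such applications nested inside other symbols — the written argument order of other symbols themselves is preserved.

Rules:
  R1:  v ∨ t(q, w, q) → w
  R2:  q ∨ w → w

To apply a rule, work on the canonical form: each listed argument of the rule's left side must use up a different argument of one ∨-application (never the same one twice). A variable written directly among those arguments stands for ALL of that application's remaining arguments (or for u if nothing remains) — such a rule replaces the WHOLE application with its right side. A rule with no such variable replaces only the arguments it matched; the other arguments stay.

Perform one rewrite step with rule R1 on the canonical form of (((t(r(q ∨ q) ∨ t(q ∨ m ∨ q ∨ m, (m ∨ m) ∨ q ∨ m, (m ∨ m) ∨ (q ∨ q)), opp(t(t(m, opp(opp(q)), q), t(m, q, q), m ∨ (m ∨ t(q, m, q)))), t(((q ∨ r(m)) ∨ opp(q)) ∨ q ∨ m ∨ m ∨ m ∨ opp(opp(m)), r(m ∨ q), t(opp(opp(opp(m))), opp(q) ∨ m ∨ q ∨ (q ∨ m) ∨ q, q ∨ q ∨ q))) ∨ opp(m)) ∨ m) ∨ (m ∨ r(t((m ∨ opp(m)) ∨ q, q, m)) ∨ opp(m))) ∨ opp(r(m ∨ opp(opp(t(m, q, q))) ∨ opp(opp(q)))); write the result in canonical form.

Answer: opp(r(m ∨ q ∨ t(m, q, q))) ∨ r(t(q, q, m)) ∨ t(r(q ∨ q) ∨ t(m ∨ m ∨ q ∨ q, m ∨ m ∨ m ∨ q, m ∨ m ∨ q ∨ q), opp(t(t(m, q, q), t(m, q, q), m)), t(m ∨ m ∨ m ∨ m ∨ q ∨ r(m), r(m ∨ q), t(opp(m), m ∨ m ∨ q ∨ q, q ∨ q ∨ q)))

Derivation:
Canonical form:  opp(r(m ∨ q ∨ t(m, q, q))) ∨ r(t(q, q, m)) ∨ t(r(q ∨ q) ∨ t(m ∨ m ∨ q ∨ q, m ∨ m ∨ m ∨ q, m ∨ m ∨ q ∨ q), opp(t(t(m, q, q), t(m, q, q), m ∨ m ∨ t(q, m, q))), t(m ∨ m ∨ m ∨ m ∨ q ∨ r(m), r(m ∨ q), t(opp(m), m ∨ m ∨ q ∨ q, q ∨ q ∨ q)))
Apply R1:  consuming t(q, m, q);  v := m ∨ m, w := m
The extension variable absorbs all remaining arguments, so the whole application is rewritten.
Giving:  opp(r(m ∨ q ∨ t(m, q, q))) ∨ r(t(q, q, m)) ∨ t(r(q ∨ q) ∨ t(m ∨ m ∨ q ∨ q, m ∨ m ∨ m ∨ q, m ∨ m ∨ q ∨ q), opp(t(t(m, q, q), t(m, q, q), m)), t(m ∨ m ∨ m ∨ m ∨ q ∨ r(m), r(m ∨ q), t(opp(m), m ∨ m ∨ q ∨ q, q ∨ q ∨ q)))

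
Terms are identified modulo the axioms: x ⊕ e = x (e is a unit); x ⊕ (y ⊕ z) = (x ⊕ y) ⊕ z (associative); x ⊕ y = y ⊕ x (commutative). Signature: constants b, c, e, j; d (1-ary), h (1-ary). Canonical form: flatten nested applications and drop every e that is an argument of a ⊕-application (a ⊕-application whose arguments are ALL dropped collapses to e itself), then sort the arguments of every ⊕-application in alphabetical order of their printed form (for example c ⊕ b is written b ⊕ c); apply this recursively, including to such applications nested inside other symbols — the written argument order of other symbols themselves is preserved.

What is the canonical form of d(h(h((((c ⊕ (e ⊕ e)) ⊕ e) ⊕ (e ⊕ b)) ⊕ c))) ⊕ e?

Inside:  d(h(h((((c ⊕ (e ⊕ e)) ⊕ e) ⊕ (e ⊕ b)) ⊕ c)))  →  d(h(h(b ⊕ c ⊕ c)))
Unit:  drop e
Sort arguments:  d(h(h(b ⊕ c ⊕ c)))

Answer: d(h(h(b ⊕ c ⊕ c)))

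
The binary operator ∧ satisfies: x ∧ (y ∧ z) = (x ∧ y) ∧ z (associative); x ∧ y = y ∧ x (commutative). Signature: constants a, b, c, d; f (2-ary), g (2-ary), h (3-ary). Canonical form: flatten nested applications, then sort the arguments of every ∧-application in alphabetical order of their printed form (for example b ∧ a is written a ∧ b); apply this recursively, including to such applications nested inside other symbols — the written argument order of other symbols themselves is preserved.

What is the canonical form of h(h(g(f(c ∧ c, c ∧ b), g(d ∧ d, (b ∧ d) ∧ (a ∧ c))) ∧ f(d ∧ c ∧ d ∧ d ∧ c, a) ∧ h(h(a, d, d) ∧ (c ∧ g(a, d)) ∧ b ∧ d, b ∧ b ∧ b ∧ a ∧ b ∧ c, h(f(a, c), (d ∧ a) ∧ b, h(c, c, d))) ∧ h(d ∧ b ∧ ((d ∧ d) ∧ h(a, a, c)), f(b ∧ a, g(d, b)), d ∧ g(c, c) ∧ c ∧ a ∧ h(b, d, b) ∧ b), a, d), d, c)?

Descend into:  g(f(c ∧ c, c ∧ b), g(d ∧ d, (b ∧ d) ∧ (a ∧ c))) ∧ f(d ∧ c ∧ d ∧ d ∧ c, a) ∧ h(h(a, d, d) ∧ (c ∧ g(a, d)) ∧ b ∧ d, b ∧ b ∧ b ∧ a ∧ b ∧ c, h(f(a, c), (d ∧ a) ∧ b, h(c, c, d))) ∧ h(d ∧ b ∧ ((d ∧ d) ∧ h(a, a, c)), f(b ∧ a, g(d, b)), d ∧ g(c, c) ∧ c ∧ a ∧ h(b, d, b) ∧ b)
Canonicalize subterm:  g(f(c ∧ c, c ∧ b), g(d ∧ d, (b ∧ d) ∧ (a ∧ c)))  →  g(f(c ∧ c, b ∧ c), g(d ∧ d, a ∧ b ∧ c ∧ d))
Simplify inside:  f(d ∧ c ∧ d ∧ d ∧ c, a)  →  f(c ∧ c ∧ d ∧ d ∧ d, a)
Simplify inside:  h(h(a, d, d) ∧ (c ∧ g(a, d)) ∧ b ∧ d, b ∧ b ∧ b ∧ a ∧ b ∧ c, h(f(a, c), (d ∧ a) ∧ b, h(c, c, d)))  →  h(b ∧ c ∧ d ∧ g(a, d) ∧ h(a, d, d), a ∧ b ∧ b ∧ b ∧ b ∧ c, h(f(a, c), a ∧ b ∧ d, h(c, c, d)))
Order the arguments:  f(c ∧ c ∧ d ∧ d ∧ d, a) ∧ g(f(c ∧ c, b ∧ c), g(d ∧ d, a ∧ b ∧ c ∧ d)) ∧ h(b ∧ c ∧ d ∧ g(a, d) ∧ h(a, d, d), a ∧ b ∧ b ∧ b ∧ b ∧ c, h(f(a, c), a ∧ b ∧ d, h(c, c, d))) ∧ h(b ∧ d ∧ d ∧ d ∧ h(a, a, c), f(a ∧ b, g(d, b)), a ∧ b ∧ c ∧ d ∧ g(c, c) ∧ h(b, d, b))
Rebuild:  h(h(f(c ∧ c ∧ d ∧ d ∧ d, a) ∧ g(f(c ∧ c, b ∧ c), g(d ∧ d, a ∧ b ∧ c ∧ d)) ∧ h(b ∧ c ∧ d ∧ g(a, d) ∧ h(a, d, d), a ∧ b ∧ b ∧ b ∧ b ∧ c, h(f(a, c), a ∧ b ∧ d, h(c, c, d))) ∧ h(b ∧ d ∧ d ∧ d ∧ h(a, a, c), f(a ∧ b, g(d, b)), a ∧ b ∧ c ∧ d ∧ g(c, c) ∧ h(b, d, b)), a, d), d, c)

Answer: h(h(f(c ∧ c ∧ d ∧ d ∧ d, a) ∧ g(f(c ∧ c, b ∧ c), g(d ∧ d, a ∧ b ∧ c ∧ d)) ∧ h(b ∧ c ∧ d ∧ g(a, d) ∧ h(a, d, d), a ∧ b ∧ b ∧ b ∧ b ∧ c, h(f(a, c), a ∧ b ∧ d, h(c, c, d))) ∧ h(b ∧ d ∧ d ∧ d ∧ h(a, a, c), f(a ∧ b, g(d, b)), a ∧ b ∧ c ∧ d ∧ g(c, c) ∧ h(b, d, b)), a, d), d, c)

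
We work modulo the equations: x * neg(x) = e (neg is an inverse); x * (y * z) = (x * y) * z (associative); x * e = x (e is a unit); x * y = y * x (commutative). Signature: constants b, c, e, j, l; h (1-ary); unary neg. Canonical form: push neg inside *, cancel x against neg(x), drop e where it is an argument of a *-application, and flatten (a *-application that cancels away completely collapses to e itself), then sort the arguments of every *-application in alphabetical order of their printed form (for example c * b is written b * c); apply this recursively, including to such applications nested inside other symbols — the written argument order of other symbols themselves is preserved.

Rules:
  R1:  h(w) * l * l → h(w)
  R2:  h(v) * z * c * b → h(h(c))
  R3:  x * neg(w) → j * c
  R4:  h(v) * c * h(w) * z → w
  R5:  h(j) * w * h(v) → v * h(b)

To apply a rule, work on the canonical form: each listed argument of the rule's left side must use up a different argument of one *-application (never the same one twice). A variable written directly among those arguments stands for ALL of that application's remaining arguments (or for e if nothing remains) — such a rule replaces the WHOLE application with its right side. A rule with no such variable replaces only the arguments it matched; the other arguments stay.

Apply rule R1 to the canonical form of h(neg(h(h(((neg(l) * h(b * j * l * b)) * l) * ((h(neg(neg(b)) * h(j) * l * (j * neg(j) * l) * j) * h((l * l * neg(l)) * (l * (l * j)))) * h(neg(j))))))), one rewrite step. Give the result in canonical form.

Answer: h(neg(h(h(h(b * b * j * l) * h(b * h(j) * j) * h(j * l * l * l) * h(neg(j))))))

Derivation:
Canonical form:  h(neg(h(h(h(b * b * j * l) * h(b * h(j) * j * l * l) * h(j * l * l * l) * h(neg(j))))))
Match R1:  consume h(j), l, l;  w := j
New term:  h(neg(h(h(h(b * b * j * l) * h(b * h(j) * j) * h(j * l * l * l) * h(neg(j))))))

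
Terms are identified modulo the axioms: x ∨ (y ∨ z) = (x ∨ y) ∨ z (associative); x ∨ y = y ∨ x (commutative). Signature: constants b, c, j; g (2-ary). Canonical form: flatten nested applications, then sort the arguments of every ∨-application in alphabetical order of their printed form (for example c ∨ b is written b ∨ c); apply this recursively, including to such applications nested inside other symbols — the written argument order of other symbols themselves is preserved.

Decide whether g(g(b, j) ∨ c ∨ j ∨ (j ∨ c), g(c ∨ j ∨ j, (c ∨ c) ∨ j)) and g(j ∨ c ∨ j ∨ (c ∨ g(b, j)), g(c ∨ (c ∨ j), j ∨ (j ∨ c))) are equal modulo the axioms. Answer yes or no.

Left:  g(g(b, j) ∨ c ∨ j ∨ (j ∨ c), g(c ∨ j ∨ j, (c ∨ c) ∨ j))
  Work inside:  g(b, j) ∨ c ∨ j ∨ (j ∨ c)
  Merge nested applications:  g(b, j) ∨ c ∨ j ∨ j ∨ c
  Sort arguments:  c ∨ c ∨ g(b, j) ∨ j ∨ j
  Put back:  g(c ∨ c ∨ g(b, j) ∨ j ∨ j, g(c ∨ j ∨ j, c ∨ c ∨ j))
Right:  g(j ∨ c ∨ j ∨ (c ∨ g(b, j)), g(c ∨ (c ∨ j), j ∨ (j ∨ c)))
  Descend into:  j ∨ c ∨ j ∨ (c ∨ g(b, j))
  Un-nest:  j ∨ c ∨ j ∨ c ∨ g(b, j)
  Sort:  c ∨ c ∨ g(b, j) ∨ j ∨ j
  Reassemble:  g(c ∨ c ∨ g(b, j) ∨ j ∨ j, g(c ∨ c ∨ j, c ∨ j ∨ j))

Answer: no — g(c ∨ c ∨ g(b, j) ∨ j ∨ j, g(c ∨ j ∨ j, c ∨ c ∨ j)) vs g(c ∨ c ∨ g(b, j) ∨ j ∨ j, g(c ∨ c ∨ j, c ∨ j ∨ j))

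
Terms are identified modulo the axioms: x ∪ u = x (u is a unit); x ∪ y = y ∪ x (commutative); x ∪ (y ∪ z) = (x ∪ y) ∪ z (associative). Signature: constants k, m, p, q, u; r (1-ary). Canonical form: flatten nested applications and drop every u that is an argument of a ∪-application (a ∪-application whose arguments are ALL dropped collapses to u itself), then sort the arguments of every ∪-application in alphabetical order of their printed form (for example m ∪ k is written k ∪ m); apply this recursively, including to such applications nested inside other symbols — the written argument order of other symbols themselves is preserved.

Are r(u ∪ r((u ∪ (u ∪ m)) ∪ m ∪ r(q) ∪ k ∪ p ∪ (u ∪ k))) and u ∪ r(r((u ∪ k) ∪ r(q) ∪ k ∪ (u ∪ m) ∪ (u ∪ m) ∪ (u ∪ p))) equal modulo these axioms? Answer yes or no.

Answer: yes — both canonical forms are r(r(k ∪ k ∪ m ∪ m ∪ p ∪ r(q)))

Derivation:
Left:  r(u ∪ r((u ∪ (u ∪ m)) ∪ m ∪ r(q) ∪ k ∪ p ∪ (u ∪ k)))
  Descend into:  u ∪ r((u ∪ (u ∪ m)) ∪ m ∪ r(q) ∪ k ∪ p ∪ (u ∪ k))
  Canonicalize subterm:  r((u ∪ (u ∪ m)) ∪ m ∪ r(q) ∪ k ∪ p ∪ (u ∪ k))  →  r(k ∪ k ∪ m ∪ m ∪ p ∪ r(q))
  Units out:  drop u
  Order the arguments:  r(k ∪ k ∪ m ∪ m ∪ p ∪ r(q))
  Rebuild:  r(r(k ∪ k ∪ m ∪ m ∪ p ∪ r(q)))
Right:  u ∪ r(r((u ∪ k) ∪ r(q) ∪ k ∪ (u ∪ m) ∪ (u ∪ m) ∪ (u ∪ p)))
  Simplify inside:  r(r((u ∪ k) ∪ r(q) ∪ k ∪ (u ∪ m) ∪ (u ∪ m) ∪ (u ∪ p)))  →  r(r(k ∪ k ∪ m ∪ m ∪ p ∪ r(q)))
  Unit:  drop u
  Sort:  r(r(k ∪ k ∪ m ∪ m ∪ p ∪ r(q)))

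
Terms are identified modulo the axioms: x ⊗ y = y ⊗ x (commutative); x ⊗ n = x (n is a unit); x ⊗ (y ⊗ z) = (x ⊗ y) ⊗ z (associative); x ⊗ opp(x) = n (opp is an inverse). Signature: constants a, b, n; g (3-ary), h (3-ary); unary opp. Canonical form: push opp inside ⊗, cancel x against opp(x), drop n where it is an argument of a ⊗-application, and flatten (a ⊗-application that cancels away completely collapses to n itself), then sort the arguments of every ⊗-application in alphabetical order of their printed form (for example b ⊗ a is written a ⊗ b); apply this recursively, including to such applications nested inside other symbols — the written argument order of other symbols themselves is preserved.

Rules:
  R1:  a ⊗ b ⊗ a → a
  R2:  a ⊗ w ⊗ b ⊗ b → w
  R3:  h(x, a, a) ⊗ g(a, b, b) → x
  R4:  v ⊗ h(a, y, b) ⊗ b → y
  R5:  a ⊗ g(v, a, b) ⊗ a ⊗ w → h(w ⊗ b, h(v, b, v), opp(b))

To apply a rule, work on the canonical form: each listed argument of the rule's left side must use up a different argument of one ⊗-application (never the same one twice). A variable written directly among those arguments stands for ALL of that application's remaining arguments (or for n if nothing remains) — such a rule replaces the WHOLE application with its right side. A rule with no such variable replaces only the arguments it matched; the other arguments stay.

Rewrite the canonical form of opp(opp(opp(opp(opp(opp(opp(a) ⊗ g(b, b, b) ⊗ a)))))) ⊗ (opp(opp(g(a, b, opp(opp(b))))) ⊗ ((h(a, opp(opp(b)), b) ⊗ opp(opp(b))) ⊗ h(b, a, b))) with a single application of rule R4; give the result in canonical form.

Answer: b

Derivation:
Canonical form:  b ⊗ g(a, b, b) ⊗ g(b, b, b) ⊗ h(a, b, b) ⊗ h(b, a, b)
Match R4:  consume b, h(a, b, b);  v := g(a, b, b) ⊗ g(b, b, b) ⊗ h(b, a, b), y := b
The extension variable absorbs all remaining arguments, so the whole application is rewritten.
Result:  b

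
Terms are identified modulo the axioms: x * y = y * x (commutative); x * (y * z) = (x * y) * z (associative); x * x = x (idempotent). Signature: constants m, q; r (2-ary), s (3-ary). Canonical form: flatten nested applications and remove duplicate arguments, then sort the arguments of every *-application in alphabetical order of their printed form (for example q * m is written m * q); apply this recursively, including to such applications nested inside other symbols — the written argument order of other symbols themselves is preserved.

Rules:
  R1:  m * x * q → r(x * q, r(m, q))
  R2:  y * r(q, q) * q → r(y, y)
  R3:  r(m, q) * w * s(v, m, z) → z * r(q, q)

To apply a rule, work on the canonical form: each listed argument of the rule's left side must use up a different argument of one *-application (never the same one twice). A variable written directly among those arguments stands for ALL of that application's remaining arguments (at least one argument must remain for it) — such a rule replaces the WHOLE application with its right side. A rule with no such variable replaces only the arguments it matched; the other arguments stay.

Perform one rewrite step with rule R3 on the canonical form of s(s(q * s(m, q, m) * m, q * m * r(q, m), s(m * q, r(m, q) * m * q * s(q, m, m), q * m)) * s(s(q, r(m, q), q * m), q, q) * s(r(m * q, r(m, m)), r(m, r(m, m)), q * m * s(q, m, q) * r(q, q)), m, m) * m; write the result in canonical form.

Answer: m * s(s(m * q * s(m, q, m), m * q * r(q, m), s(m * q, m * r(q, q), m * q)) * s(r(m * q, r(m, m)), r(m, r(m, m)), m * q * r(q, q) * s(q, m, q)) * s(s(q, r(m, q), m * q), q, q), m, m)

Derivation:
Canonical form:  m * s(s(m * q * s(m, q, m), m * q * r(q, m), s(m * q, m * q * r(m, q) * s(q, m, m), m * q)) * s(r(m * q, r(m, m)), r(m, r(m, m)), m * q * r(q, q) * s(q, m, q)) * s(s(q, r(m, q), m * q), q, q), m, m)
Apply R3:  consuming r(m, q), s(q, m, m);  v := q, w := m * q, z := m
The extension variable absorbs all remaining arguments, so the whole application is rewritten.
New term:  m * s(s(m * q * s(m, q, m), m * q * r(q, m), s(m * q, m * r(q, q), m * q)) * s(r(m * q, r(m, m)), r(m, r(m, m)), m * q * r(q, q) * s(q, m, q)) * s(s(q, r(m, q), m * q), q, q), m, m)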